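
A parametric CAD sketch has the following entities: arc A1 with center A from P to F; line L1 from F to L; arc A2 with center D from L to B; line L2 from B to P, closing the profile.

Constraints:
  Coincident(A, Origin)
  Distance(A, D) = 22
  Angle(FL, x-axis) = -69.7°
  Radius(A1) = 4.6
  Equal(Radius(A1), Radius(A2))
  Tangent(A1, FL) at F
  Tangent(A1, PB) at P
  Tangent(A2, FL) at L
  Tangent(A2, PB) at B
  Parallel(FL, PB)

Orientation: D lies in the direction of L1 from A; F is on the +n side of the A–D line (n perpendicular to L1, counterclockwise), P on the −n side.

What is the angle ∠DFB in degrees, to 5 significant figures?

10.884°

The slot axis is L1's direction at -69.7°, so u = (cos -69.7°, sin -69.7°) = (0.34694, -0.93789) and n = (−sin -69.7°, cos -69.7°) = (0.93789, 0.34694). A is at the origin and D lies 22.0 along u from A, so D = 22.0·u = (7.6326, -20.634). Tangency of A1 to both parallel lines with radius 4.6 puts F and P at A ± 4.6·n: F = (4.3143, 1.5959), P = (-4.3143, -1.5959). Equal radii place L and B the same way about D: L = D + 4.6·n = (11.947, -19.038), B = D − 4.6·n = (3.3183, -22.229). Then cos ∠DFB = FD·FB / (|FD||FB|), giving 10.884°.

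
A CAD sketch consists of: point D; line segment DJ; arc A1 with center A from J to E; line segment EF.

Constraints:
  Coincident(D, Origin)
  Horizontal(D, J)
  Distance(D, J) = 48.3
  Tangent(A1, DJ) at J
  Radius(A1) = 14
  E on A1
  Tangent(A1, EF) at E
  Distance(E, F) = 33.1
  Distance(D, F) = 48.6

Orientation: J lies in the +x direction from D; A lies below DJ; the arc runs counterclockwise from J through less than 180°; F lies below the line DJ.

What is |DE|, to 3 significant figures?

36.3

D is at the origin; DJ is horizontal with |DJ| = 48.3 and J on the +x side, so J = (48.3, 0.00). Since A1 is tangent to DJ there, AJ ⟂ DJ, so A = J + (0, -14) = (48.3, -14.0). Since AE ⟂ EF (tangency), |AF| = √(14.0² + 33.1²) = 35.9 regardless of where E sits on A1. So F lies on both circle(D, 48.6) and circle(A, 35.9); the below-DJ intersection is F = (25.2, -41.5). E is the foot of the tangent from F: E = (34.9, -9.90).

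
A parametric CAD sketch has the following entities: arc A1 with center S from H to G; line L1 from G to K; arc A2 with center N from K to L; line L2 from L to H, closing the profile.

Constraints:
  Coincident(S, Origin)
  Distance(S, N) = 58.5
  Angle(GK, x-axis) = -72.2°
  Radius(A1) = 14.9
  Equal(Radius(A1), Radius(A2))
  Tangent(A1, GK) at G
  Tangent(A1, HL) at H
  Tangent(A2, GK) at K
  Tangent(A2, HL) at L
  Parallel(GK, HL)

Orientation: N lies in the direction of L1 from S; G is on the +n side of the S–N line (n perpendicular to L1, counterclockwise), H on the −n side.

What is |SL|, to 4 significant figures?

60.37

The slot axis is L1's direction at -72.2°, so u = (cos -72.2°, sin -72.2°) = (0.3057, -0.9521) and n = (−sin -72.2°, cos -72.2°) = (0.9521, 0.3057). S is at the origin and N lies 58.5 along u from S, so N = 58.5·u = (17.88, -55.70). Tangency of A1 to both parallel lines with radius 14.9 puts G and H at S ± 14.9·n: G = (14.19, 4.555), H = (-14.19, -4.555). Equal radii place K and L the same way about N: K = N + 14.9·n = (32.07, -51.14), L = N − 14.9·n = (3.696, -60.25). Then |SL| = |L − S| = 60.37.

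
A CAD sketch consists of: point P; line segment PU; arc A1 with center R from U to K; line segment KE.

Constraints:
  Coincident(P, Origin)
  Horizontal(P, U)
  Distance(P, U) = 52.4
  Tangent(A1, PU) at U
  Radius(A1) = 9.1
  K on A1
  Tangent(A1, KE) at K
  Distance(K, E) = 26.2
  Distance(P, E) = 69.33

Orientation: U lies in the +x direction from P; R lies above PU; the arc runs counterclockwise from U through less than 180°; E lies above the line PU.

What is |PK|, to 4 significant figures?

62.25

P is at the origin; PU is horizontal with |PU| = 52.4 and U on the +x side, so U = (52.40, 0.000). Tangency of A1 to PU means the radius RU is perpendicular to PU, so R = U + (0, 9.1) = (52.40, 9.100). Since RK ⟂ KE (tangency), |RE| = √(9.1² + 26.2²) = 27.74 regardless of where K sits on A1. So E lies on both circle(P, 69.33) and circle(R, 27.74); the above-PU intersection is E = (59.27, 35.97). K is the foot of the tangent from E: K = (61.47, 9.864).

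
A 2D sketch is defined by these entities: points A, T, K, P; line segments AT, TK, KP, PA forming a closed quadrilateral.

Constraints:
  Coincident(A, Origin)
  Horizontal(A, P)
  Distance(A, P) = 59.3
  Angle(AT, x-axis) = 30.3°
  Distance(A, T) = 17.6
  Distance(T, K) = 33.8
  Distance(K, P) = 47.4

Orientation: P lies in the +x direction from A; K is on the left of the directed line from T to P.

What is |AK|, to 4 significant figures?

49.75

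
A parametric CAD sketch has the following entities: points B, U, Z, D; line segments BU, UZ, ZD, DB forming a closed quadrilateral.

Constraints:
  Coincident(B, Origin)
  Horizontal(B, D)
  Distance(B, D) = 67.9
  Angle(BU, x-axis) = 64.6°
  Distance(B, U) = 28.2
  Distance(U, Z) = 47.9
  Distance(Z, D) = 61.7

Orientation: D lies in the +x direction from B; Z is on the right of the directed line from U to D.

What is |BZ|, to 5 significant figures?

24.697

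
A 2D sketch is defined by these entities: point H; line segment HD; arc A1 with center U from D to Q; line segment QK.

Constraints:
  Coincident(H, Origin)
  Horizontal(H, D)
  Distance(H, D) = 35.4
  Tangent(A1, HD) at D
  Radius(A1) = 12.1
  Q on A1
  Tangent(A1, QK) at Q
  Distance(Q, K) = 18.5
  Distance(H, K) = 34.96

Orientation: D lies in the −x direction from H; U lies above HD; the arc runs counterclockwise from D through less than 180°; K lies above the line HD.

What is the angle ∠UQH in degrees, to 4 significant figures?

166.1°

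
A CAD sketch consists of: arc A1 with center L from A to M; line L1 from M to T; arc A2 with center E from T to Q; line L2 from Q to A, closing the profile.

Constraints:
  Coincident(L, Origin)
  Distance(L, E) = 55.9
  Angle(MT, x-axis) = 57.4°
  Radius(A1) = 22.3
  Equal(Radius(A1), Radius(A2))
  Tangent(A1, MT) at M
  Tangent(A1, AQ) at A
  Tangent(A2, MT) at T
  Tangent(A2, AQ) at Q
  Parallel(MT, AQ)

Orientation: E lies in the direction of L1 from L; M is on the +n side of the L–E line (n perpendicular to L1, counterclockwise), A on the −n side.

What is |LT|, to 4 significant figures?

60.18

The slot axis is L1's direction at 57.4°, so u = (cos 57.4°, sin 57.4°) = (0.5388, 0.8425) and n = (−sin 57.4°, cos 57.4°) = (-0.8425, 0.5388). L is at the origin and E lies 55.9 along u from L, so E = 55.9·u = (30.12, 47.09). Tangency of A1 to both parallel lines with radius 22.3 puts M and A at L ± 22.3·n: M = (-18.79, 12.01), A = (18.79, -12.01). Equal radii place T and Q the same way about E: T = E + 22.3·n = (11.33, 59.11), Q = E − 22.3·n = (48.90, 35.08). Then |LT| = |T − L| = 60.18.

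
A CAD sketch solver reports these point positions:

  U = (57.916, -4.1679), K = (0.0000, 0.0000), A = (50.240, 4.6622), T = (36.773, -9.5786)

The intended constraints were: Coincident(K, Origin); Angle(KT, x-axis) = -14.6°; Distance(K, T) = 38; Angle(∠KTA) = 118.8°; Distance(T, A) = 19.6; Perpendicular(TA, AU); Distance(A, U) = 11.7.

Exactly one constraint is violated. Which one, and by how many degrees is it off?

Perpendicular(TA, AU) — off by 5.60°.

K = (0.00, 0.00) ✓; KT at -14.60° ✓; |KT| = 38.00 ✓; ∠KTA = 118.8° ✓; |TA| = 19.60 ✓; ∠(TA, AU) = 95.60° ✗; |AU| = 11.70 ✓.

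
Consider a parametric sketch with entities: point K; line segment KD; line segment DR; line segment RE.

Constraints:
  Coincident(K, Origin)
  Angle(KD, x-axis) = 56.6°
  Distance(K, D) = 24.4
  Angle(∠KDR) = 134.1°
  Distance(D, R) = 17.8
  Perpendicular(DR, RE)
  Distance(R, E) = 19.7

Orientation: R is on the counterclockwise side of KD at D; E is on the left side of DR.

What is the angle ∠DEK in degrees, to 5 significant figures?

44.318°

K is at the origin; KD runs at 56.6° with length 24.4, so D = 24.4·(cos 56.6°, sin 56.6°) = (13.432, 20.370). ∠KDR = 134.1°, so DR runs at 56.6° + (180° − 134.1°) = 102.50° from the x-axis; with |DR| = 17.8, R = D + 17.8·(cos 102.50°, sin 102.50°) = (9.5791, 37.748). DR is perpendicular to RE; with |RE| = 19.7 on the left of DR, E = R + 19.7·(-0.97630, -0.21644) = (-9.6539, 33.484). Then cos ∠DEK = ED·EK / (|ED||EK|), giving 44.318°.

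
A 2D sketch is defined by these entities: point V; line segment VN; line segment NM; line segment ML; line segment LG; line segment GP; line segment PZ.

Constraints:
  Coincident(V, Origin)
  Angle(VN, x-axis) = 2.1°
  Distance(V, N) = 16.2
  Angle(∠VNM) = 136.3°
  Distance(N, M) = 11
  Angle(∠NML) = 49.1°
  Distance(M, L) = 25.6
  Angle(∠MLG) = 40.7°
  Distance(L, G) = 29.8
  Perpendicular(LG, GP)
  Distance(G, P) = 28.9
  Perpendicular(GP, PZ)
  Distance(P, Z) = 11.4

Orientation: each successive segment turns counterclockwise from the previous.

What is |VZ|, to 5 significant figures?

36.358

V is at the origin; VN runs at 2.1° with length 16.2, so N = (16.189, 0.59363). ∠VNM = 136.3° gives NM at 45.800° from the x-axis; with |NM| = 11.0, M = (23.858, 8.4796). ∠NML = 49.1° gives ML at 176.70° from the x-axis; with |ML| = 25.6, L = (-1.6996, 9.9533). ∠MLG = 40.7° gives LG at -44.000° from the x-axis; with |LG| = 29.8, G = (19.737, -10.748). LG ⟂ GP, so GP runs at 46.000°; with |GP| = 28.9, P = (39.812, 10.041). The perpendicularity gives PZ at right angles to GP, so PZ runs at 136.00°; with |PZ| = 11.4, Z = (31.612, 17.960). Then |VZ| = |Z − V| = 36.358.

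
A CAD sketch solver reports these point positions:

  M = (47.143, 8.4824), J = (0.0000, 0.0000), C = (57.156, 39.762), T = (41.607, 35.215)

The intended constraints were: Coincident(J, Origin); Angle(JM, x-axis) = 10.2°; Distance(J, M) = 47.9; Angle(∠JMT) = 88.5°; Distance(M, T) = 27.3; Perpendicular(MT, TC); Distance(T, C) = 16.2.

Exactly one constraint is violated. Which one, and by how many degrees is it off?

Perpendicular(MT, TC) — off by 4.60°.

J = (0.00, 0.00) ✓; JM at 10.20° ✓; |JM| = 47.90 ✓; ∠JMT = 88.50° ✓; |MT| = 27.30 ✓; ∠(MT, TC) = 85.40° ✗; |TC| = 16.20 ✓.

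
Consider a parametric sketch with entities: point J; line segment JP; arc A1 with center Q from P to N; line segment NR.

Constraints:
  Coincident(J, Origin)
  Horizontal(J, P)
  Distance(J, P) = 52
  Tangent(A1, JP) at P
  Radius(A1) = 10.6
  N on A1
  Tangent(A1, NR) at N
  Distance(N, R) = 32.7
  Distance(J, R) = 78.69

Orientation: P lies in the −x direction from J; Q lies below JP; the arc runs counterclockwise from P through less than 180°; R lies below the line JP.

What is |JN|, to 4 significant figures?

63.19

J is at the origin; JP is horizontal with |JP| = 52.0 and P on the −x side, so P = (-52.00, 0.000). Since A1 is tangent to JP there, QP ⟂ JP, so Q = P + (0, -10.6) = (-52.00, -10.60). Since QN ⟂ NR (tangency), |QR| = √(10.6² + 32.7²) = 34.38 regardless of where N sits on A1. So R lies on both circle(J, 78.69) and circle(Q, 34.38); the below-JP intersection is R = (-66.77, -41.64). N is the foot of the tangent from R: N = (-62.51, -9.219).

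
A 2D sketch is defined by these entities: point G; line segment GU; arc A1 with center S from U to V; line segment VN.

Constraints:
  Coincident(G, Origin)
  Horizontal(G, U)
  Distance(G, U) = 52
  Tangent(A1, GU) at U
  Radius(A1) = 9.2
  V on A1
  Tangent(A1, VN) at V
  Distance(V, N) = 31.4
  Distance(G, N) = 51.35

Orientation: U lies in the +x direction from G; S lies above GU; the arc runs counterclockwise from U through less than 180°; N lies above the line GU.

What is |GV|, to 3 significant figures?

60.4

G is at the origin; GU is horizontal with |GU| = 52.0 and U on the +x side, so U = (52.0, 0.00). Since A1 is tangent to GU there, SU ⟂ GU, so S = U + (0, 9.2) = (52.0, 9.20). Since SV ⟂ VN (tangency), |SN| = √(9.2² + 31.4²) = 32.7 regardless of where V sits on A1. So N lies on both circle(G, 51.35) and circle(S, 32.7); the above-GU intersection is N = (35.3, 37.3). V is the foot of the tangent from N: V = (58.3, 15.9).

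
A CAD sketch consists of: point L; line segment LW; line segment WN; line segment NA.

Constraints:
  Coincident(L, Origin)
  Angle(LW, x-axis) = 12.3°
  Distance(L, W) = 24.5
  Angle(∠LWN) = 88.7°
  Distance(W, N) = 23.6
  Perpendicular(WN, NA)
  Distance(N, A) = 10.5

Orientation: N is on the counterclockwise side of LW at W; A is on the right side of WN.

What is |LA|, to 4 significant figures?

41.90

∠LWN = 88.7°, so WN runs at 12.3° + (180° − 88.7°) = 103.6° from the x-axis; with |WN| = 23.6, N = W + 23.6·(cos 103.6°, sin 103.6°) = (18.39, 28.16). WN ⟂ NA; with |NA| = 10.5 on the right of WN, A = N + 10.5·(0.9720, 0.2351) = (28.59, 30.63). Then |LA| = |A − L| = 41.90.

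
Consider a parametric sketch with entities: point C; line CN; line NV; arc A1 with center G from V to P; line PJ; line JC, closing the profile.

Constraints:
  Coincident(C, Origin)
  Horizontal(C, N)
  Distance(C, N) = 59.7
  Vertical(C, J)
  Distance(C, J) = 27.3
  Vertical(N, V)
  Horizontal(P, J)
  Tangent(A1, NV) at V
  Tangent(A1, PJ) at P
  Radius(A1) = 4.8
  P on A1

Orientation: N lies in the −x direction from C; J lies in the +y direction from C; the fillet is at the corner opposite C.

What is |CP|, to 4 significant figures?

61.31

The virtual corner opposite C is at (-59.70, 27.30). Since A1 is tangent to NV there, GV ⟂ NV and A1 meets PJ tangentially, so GP is at right angles to PJ, with radius 4.8, so the center G sits 4.8 in from both sides at G = (-54.90, 22.50). That places the tangent points at V = (-59.70, 22.50) on NV and P = (-54.90, 27.30) on PJ. Then |CP| = |P − C| = 61.31.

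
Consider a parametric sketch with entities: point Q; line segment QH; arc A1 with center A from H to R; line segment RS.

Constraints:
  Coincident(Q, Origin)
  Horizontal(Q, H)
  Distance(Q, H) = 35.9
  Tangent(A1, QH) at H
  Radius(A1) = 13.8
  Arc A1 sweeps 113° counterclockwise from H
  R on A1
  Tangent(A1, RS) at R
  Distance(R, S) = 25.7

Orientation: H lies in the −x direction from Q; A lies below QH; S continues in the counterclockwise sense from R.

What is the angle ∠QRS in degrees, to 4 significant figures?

88.55°

Q is at the origin; Q and H share the same y with |QH| = 35.9 and H on the −x side, so H = (-35.90, 0.000). The tangent condition forces AH to be normal to QH, so A = H + (0, -13.8) = (-35.90, -13.80). On A1, H sits at bearing 90° from A; a 113° counterclockwise sweep puts R at bearing 203°, so R = A + 13.8·(cos 203°, sin 203°) = (-48.60, -19.19). Since A1 is tangent to RS there, AR ⟂ RS, so RS runs along (−sin 203°, cos 203°); with |RS| = 25.7, S = (-38.56, -42.85). Then cos ∠QRS = RQ·RS / (|RQ||RS|), giving 88.55°.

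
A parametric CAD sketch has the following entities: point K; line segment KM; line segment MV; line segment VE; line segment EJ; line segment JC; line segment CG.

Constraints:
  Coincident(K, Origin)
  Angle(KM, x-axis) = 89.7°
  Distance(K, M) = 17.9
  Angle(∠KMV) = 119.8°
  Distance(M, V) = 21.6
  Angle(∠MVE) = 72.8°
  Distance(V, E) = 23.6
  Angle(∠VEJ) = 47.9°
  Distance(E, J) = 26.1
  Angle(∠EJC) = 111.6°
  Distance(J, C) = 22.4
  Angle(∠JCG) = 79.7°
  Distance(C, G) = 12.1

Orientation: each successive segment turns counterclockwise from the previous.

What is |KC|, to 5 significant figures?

40.865

∠VEJ = 47.9° gives EJ at 29.200° from the x-axis; with |EJ| = 26.1, J = (-1.0790, 18.461). ∠EJC = 111.6° gives JC at 97.600° from the x-axis; with |JC| = 22.4, C = (-4.0415, 40.664). Then |KC| = |C − K| = 40.865.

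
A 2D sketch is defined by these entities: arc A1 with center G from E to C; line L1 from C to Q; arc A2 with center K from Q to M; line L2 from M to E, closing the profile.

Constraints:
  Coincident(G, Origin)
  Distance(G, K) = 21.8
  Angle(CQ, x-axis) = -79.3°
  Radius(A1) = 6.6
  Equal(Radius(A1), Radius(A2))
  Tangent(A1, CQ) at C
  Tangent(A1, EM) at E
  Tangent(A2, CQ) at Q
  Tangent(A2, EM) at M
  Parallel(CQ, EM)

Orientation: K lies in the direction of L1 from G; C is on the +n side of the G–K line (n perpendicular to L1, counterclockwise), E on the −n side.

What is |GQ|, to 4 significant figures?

22.78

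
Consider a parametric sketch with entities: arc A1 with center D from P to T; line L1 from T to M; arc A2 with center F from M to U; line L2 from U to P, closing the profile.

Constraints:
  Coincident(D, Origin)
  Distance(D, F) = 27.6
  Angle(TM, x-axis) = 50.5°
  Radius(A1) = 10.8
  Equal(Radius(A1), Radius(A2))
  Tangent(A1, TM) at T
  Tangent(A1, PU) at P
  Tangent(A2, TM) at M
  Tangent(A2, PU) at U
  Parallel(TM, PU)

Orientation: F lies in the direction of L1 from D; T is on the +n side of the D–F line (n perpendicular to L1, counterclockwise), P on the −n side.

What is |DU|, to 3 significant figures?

29.6

The slot axis is L1's direction at 50.5°, so u = (cos 50.5°, sin 50.5°) = (0.636, 0.772) and n = (−sin 50.5°, cos 50.5°) = (-0.772, 0.636). D is at the origin and F lies 27.6 along u from D, so F = 27.6·u = (17.6, 21.3). Tangency of A1 to both parallel lines with radius 10.8 puts T and P at D ± 10.8·n: T = (-8.33, 6.87), P = (8.33, -6.87). Equal radii place M and U the same way about F: M = F + 10.8·n = (9.22, 28.2), U = F − 10.8·n = (25.9, 14.4). Then |DU| = |U − D| = 29.6.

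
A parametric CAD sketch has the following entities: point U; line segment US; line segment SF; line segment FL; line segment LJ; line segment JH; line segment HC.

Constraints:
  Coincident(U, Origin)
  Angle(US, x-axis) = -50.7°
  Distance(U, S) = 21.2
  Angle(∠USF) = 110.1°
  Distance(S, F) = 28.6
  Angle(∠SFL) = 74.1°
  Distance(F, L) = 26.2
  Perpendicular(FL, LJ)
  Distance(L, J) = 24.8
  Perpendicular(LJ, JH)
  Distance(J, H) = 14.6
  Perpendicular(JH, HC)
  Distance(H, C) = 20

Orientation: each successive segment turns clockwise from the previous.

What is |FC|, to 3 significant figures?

12.6

U is at the origin; US runs at -50.7° with length 21.2, so S = (13.4, -16.4). ∠USF = 110.1° gives SF at -121° from the x-axis; with |SF| = 28.6, F = (-1.13, -41.0). ∠SFL = 74.1° gives FL at 134° from the x-axis; with |FL| = 26.2, L = (-19.2, -22.0). The perpendicularity gives LJ at right angles to FL, so LJ runs at 43.5°; with |LJ| = 24.8, J = (-1.18, -4.95). LJ ⟂ JH, so JH runs at -46.5°; with |JH| = 14.6, H = (8.87, -15.5). The perpendicularity gives HC at right angles to JH, so HC runs at -136°; with |HC| = 20.0, C = (-5.63, -29.3). Then |FC| = |C − F| = 12.6.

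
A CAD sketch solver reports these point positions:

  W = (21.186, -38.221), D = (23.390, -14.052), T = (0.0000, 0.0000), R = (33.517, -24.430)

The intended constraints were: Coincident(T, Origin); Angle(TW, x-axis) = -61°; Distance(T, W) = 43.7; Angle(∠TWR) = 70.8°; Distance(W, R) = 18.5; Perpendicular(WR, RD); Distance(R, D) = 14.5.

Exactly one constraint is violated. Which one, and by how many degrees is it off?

Perpendicular(WR, RD) — off by 3.90°.

T = (0.00, 0.00) ✓; TW at -61.00° ✓; |TW| = 43.70 ✓; ∠TWR = 70.80° ✓; |WR| = 18.50 ✓; ∠(WR, RD) = 86.10° ✗; |RD| = 14.50 ✓.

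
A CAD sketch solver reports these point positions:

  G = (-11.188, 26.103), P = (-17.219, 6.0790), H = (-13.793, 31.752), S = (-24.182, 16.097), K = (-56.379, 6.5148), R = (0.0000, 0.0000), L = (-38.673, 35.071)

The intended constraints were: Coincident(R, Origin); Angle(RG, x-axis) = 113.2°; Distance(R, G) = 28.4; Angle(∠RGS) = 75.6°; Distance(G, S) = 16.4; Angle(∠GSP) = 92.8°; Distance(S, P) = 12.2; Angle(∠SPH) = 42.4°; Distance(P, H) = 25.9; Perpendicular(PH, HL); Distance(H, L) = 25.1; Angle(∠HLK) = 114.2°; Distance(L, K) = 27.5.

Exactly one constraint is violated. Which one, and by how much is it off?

Distance(L, K) = 27.5 — off by 6.10.

R = (0.00, 0.00) ✓; RG at 113.2° ✓; |RG| = 28.40 ✓; ∠RGS = 75.60° ✓; |GS| = 16.40 ✓; ∠GSP = 92.80° ✓; |SP| = 12.20 ✓; ∠SPH = 42.40° ✓; |PH| = 25.90 ✓; ∠(PH, HL) = 90.00° ✓; |HL| = 25.10 ✓; ∠HLK = 114.2° ✓; |LK| = 33.60 ✗.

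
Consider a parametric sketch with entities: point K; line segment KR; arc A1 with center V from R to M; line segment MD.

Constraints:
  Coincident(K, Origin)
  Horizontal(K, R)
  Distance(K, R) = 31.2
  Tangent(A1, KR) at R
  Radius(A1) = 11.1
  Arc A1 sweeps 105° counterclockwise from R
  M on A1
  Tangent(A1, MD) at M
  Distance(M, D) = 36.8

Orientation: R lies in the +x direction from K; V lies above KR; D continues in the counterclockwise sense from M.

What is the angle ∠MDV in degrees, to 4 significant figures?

16.78°

On A1, R sits at bearing -90° from V; a 105° counterclockwise sweep puts M at bearing 15°, so M = V + 11.1·(cos 15°, sin 15°) = (41.92, 13.97). The tangent condition forces VM to be normal to MD, so MD runs along (−sin 15°, cos 15°); with |MD| = 36.8, D = (32.40, 49.52). Then cos ∠MDV = DM·DV / (|DM||DV|), giving 16.78°.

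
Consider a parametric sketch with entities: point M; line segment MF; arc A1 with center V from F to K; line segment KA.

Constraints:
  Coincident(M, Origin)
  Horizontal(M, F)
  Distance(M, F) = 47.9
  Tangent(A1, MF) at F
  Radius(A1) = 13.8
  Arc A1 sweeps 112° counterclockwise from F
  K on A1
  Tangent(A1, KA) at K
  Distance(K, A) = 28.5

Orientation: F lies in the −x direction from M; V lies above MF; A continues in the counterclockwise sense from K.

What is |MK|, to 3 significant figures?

39.9

M is at the origin; MF is horizontal with |MF| = 47.9 and F on the −x side, so F = (-47.9, 0.00). Since A1 is tangent to MF there, VF ⟂ MF, so V = F + (0, 13.8) = (-47.9, 13.8). On A1, F sits at bearing -90° from V; a 112° counterclockwise sweep puts K at bearing 22°, so K = V + 13.8·(cos 22°, sin 22°) = (-35.1, 19.0). Then |MK| = |K − M| = 39.9.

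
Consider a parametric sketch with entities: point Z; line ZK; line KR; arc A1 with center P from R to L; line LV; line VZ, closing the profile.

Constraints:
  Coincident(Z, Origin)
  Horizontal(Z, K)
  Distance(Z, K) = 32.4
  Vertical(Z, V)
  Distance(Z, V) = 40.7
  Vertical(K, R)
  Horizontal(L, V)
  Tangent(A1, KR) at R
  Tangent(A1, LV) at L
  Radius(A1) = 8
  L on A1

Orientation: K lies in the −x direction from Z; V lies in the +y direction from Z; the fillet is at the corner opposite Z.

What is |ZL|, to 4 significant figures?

47.45

Z is at the origin; ZK is horizontal with |ZK| = 32.4 and K on the −x side, so K = (-32.40, 0.000). Z and V share the same x with |ZV| = 40.7 and V on the +y side, so V = (0.000, 40.70). The virtual corner opposite Z is at (-32.40, 40.70). Since A1 is tangent to KR there, PR ⟂ KR and tangency of A1 to LV means the radius PL is perpendicular to LV, with radius 8.0, so the center P sits 8.0 in from both sides at P = (-24.40, 32.70). That places the tangent points at R = (-32.40, 32.70) on KR and L = (-24.40, 40.70) on LV. Then |ZL| = |L − Z| = 47.45.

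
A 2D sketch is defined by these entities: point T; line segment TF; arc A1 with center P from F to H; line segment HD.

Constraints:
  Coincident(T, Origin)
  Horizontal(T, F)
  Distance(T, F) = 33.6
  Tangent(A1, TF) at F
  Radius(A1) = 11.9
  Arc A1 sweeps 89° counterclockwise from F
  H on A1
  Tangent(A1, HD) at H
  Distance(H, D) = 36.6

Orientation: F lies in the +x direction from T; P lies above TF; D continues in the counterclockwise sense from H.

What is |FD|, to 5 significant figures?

49.888

On A1, F sits at bearing -90° from P; an 89° counterclockwise sweep puts H at bearing -1°, so H = P + 11.9·(cos -1°, sin -1°) = (45.498, 11.692). Since A1 is tangent to HD there, PH ⟂ HD, so HD runs along (−sin -1°, cos -1°); with |HD| = 36.6, D = (46.137, 48.287). Then |FD| = |D − F| = 49.888.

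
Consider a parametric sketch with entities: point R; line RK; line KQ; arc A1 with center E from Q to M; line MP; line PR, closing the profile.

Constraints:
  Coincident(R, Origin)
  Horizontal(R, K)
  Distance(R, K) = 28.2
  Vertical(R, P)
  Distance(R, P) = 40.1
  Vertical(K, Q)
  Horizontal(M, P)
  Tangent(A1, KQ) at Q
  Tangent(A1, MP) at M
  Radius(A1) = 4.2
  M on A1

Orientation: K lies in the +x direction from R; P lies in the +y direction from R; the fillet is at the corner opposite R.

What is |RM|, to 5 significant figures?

46.733

The virtual corner opposite R is at (28.200, 40.100). Since A1 is tangent to KQ there, EQ ⟂ KQ and the tangent condition forces EM to be normal to MP, with radius 4.2, so the center E sits 4.2 in from both sides at E = (24.000, 35.900). That places the tangent points at Q = (28.200, 35.900) on KQ and M = (24.000, 40.100) on MP. Then |RM| = |M − R| = 46.733.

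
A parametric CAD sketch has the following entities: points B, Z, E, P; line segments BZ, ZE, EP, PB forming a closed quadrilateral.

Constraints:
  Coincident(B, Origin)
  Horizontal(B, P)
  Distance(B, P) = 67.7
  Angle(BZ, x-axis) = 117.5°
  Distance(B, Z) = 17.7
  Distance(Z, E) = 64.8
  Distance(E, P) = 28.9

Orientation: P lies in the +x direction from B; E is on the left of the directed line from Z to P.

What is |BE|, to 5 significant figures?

61.650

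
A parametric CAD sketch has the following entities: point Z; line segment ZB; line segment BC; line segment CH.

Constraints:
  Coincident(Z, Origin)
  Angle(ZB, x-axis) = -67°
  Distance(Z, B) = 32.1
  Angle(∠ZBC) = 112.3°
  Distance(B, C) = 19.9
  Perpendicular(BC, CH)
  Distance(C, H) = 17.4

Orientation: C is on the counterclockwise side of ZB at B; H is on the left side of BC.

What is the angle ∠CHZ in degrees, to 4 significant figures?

111.0°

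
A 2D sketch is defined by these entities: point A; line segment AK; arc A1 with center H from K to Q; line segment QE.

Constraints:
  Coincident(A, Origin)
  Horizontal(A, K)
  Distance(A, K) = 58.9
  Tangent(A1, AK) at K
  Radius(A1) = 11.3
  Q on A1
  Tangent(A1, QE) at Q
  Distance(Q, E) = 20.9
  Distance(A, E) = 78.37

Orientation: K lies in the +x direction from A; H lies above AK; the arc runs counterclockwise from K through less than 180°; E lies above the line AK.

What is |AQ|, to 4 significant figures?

70.92

A is at the origin; A and K share the same y with |AK| = 58.9 and K on the +x side, so K = (58.90, 0.000). Tangency of A1 to AK means the radius HK is perpendicular to AK, so H = K + (0, 11.3) = (58.90, 11.30). Since HQ ⟂ QE (tangency), |HE| = √(11.3² + 20.9²) = 23.76 regardless of where Q sits on A1. So E lies on both circle(A, 78.37) and circle(H, 23.76); the above-AK intersection is E = (71.90, 31.19). Q is the foot of the tangent from E: Q = (70.16, 10.36).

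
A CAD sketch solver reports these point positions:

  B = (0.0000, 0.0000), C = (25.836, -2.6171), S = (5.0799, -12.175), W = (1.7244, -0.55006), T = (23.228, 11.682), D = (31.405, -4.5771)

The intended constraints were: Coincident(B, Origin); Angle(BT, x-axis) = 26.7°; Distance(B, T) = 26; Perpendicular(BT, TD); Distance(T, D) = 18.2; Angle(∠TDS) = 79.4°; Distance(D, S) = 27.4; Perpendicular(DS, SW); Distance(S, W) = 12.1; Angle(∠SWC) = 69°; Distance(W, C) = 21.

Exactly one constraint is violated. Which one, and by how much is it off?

Distance(W, C) = 21 — off by 3.20.

B = (0.00, 0.00) ✓; BT at 26.70° ✓; |BT| = 26.00 ✓; ∠(BT, TD) = 90.00° ✓; |TD| = 18.20 ✓; ∠TDS = 79.40° ✓; |DS| = 27.40 ✓; ∠(DS, SW) = 90.00° ✓; |SW| = 12.10 ✓; ∠SWC = 69.00° ✓; |WC| = 24.20 ✗.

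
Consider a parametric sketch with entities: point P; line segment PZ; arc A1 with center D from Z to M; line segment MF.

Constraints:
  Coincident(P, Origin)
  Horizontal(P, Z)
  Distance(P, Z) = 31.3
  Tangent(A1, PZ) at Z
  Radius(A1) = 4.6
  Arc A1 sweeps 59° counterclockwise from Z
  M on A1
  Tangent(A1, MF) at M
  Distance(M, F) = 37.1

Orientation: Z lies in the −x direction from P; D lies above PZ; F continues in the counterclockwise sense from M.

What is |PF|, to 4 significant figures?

35.02

On A1, Z sits at bearing -90° from D; a 59° counterclockwise sweep puts M at bearing -31°, so M = D + 4.6·(cos -31°, sin -31°) = (-27.36, 2.231). Since A1 is tangent to MF there, DM ⟂ MF, so MF runs along (−sin -31°, cos -31°); with |MF| = 37.1, F = (-8.249, 34.03). Then |PF| = |F − P| = 35.02.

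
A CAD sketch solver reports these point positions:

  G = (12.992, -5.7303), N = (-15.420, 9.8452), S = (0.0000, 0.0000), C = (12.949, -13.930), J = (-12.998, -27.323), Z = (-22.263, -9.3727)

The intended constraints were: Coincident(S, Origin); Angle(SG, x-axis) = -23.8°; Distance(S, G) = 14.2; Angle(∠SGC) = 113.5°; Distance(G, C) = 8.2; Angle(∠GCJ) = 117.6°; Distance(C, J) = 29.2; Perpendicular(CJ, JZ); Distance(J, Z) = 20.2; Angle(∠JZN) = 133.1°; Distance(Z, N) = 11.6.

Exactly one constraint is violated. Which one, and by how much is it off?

Distance(Z, N) = 11.6 — off by 8.80.

S = (0.00, 0.00) ✓; SG at -23.80° ✓; |SG| = 14.20 ✓; ∠SGC = 113.5° ✓; |GC| = 8.200 ✓; ∠GCJ = 117.6° ✓; |CJ| = 29.20 ✓; ∠(CJ, JZ) = 90.00° ✓; |JZ| = 20.20 ✓; ∠JZN = 133.1° ✓; |ZN| = 20.40 ✗.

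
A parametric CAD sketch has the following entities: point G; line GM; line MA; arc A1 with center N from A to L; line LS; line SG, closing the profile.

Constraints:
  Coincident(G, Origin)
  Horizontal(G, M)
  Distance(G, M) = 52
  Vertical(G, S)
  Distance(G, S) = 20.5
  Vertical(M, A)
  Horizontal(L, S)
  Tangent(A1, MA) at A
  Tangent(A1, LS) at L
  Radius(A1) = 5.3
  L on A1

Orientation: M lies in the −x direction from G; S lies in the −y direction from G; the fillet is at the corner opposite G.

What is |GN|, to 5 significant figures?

49.111

G is at the origin; G and M share the same y with |GM| = 52.0 and M on the −x side, so M = (-52.000, 0.0000). GS is vertical with |GS| = 20.5 and S on the −y side, so S = (0.0000, -20.500). The virtual corner opposite G is at (-52.000, -20.500). A1 meets MA tangentially, so NA is at right angles to MA and the tangent condition forces NL to be normal to LS, with radius 5.3, so the center N sits 5.3 in from both sides at N = (-46.700, -15.200). Then |GN| = |N − G| = 49.111.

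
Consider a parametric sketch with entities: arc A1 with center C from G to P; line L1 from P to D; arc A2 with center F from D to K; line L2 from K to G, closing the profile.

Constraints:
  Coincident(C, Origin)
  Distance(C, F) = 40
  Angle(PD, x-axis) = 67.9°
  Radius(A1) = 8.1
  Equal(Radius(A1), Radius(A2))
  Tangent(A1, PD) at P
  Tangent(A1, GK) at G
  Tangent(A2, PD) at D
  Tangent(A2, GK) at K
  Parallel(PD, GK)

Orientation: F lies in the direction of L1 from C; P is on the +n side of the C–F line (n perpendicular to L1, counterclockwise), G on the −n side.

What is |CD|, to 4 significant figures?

40.81

Tangency of A1 to both parallel lines with radius 8.1 puts P and G at C ± 8.1·n: P = (-7.505, 3.047), G = (7.505, -3.047). Equal radii place D and K the same way about F: D = F + 8.1·n = (7.544, 40.11), K = F − 8.1·n = (22.55, 34.01). Then |CD| = |D − C| = 40.81.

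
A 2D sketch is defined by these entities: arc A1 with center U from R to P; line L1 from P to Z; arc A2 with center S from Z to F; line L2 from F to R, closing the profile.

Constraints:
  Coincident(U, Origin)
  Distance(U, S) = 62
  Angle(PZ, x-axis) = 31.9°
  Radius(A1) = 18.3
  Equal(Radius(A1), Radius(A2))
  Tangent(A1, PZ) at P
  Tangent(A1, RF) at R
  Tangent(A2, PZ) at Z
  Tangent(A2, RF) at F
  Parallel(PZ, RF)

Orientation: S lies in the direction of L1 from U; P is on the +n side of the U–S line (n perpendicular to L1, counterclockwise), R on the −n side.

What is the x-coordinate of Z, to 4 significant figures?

42.97

The slot axis is L1's direction at 31.9°, so u = (cos 31.9°, sin 31.9°) = (0.8490, 0.5284) and n = (−sin 31.9°, cos 31.9°) = (-0.5284, 0.8490). U is at the origin and S lies 62.0 along u from U, so S = 62.0·u = (52.64, 32.76). Tangency of A1 to both parallel lines with radius 18.3 puts P and R at U ± 18.3·n: P = (-9.670, 15.54), R = (9.670, -15.54). Equal radii place Z and F the same way about S: Z = S + 18.3·n = (42.97, 48.30), F = S − 18.3·n = (62.31, 17.23). So Z.x = 42.97.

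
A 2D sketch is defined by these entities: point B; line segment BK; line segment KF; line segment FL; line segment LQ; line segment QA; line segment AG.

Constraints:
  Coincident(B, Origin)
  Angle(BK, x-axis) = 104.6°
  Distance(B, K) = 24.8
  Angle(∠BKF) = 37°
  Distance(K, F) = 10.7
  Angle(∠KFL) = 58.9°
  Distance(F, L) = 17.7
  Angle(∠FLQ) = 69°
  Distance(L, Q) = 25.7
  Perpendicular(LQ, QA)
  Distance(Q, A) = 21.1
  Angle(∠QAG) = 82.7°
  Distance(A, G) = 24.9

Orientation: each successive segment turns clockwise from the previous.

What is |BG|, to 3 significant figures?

12.5

B is at the origin; BK runs at 104.6° with length 24.8, so K = (-6.25, 24.0). ∠BKF = 37.0° gives KF at -38.4° from the x-axis; with |KF| = 10.7, F = (2.13, 17.4). ∠KFL = 58.9° gives FL at -160° from the x-axis; with |FL| = 17.7, L = (-14.4, 11.2). ∠FLQ = 69.0° gives LQ at 89.5° from the x-axis; with |LQ| = 25.7, Q = (-14.2, 36.9). The perpendicularity gives QA at right angles to LQ, so QA runs at -0.500°; with |QA| = 21.1, A = (6.88, 36.7). ∠QAG = 82.7° gives AG at -97.8° from the x-axis; with |AG| = 24.9, G = (3.50, 12.0). Then |BG| = |G − B| = 12.5.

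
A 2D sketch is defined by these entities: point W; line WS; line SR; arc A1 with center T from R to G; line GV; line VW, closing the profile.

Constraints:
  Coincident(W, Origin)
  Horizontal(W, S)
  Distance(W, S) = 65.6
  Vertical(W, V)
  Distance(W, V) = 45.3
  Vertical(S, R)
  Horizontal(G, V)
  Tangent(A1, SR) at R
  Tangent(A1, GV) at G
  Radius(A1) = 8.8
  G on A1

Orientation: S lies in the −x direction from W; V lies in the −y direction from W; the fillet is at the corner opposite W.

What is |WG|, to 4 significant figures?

72.65

W is at the origin; WS is horizontal with |WS| = 65.6 and S on the −x side, so S = (-65.60, 0.000). WV is vertical with |WV| = 45.3 and V on the −y side, so V = (0.000, -45.30). The virtual corner opposite W is at (-65.60, -45.30). The tangent condition forces TR to be normal to SR and A1 meets GV tangentially, so TG is at right angles to GV, with radius 8.8, so the center T sits 8.8 in from both sides at T = (-56.80, -36.50). That places the tangent points at R = (-65.60, -36.50) on SR and G = (-56.80, -45.30) on GV. Then |WG| = |G − W| = 72.65.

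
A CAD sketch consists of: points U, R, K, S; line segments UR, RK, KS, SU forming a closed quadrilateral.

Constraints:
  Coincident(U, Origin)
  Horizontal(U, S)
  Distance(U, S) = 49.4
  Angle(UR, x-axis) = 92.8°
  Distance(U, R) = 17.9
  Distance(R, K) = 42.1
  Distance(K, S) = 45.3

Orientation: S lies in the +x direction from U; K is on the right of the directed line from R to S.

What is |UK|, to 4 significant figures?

24.92

U is at the origin; US is horizontal with |US| = 49.4 and S in +x, so S = (49.4, 0). UR runs at 92.8° with |UR| = 17.9, so R = (-0.8744, 17.88). K is determined by |RK| = 42.1 and |KS| = 45.3 together: it lies at the intersection of circle(R, 42.1) and circle(S, 45.3). With |RS| = 53.36, the foot of the radical line on RS is 24.06 from R and the perpendicular offset is √(42.1² − 24.06²) = 34.55. Taking the right-of-RS solution: K = (10.22, -22.73).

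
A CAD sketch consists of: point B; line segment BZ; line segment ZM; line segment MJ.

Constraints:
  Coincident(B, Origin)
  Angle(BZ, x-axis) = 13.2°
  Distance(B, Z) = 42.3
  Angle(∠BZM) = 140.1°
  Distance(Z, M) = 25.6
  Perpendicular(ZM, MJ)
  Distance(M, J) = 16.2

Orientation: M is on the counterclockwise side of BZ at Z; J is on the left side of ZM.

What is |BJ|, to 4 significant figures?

59.07

B is at the origin; BZ runs at 13.2° with length 42.3, so Z = 42.3·(cos 13.2°, sin 13.2°) = (41.18, 9.659). ∠BZM = 140.1°, so ZM runs at 13.2° + (180° − 140.1°) = 53.10° from the x-axis; with |ZM| = 25.6, M = Z + 25.6·(cos 53.10°, sin 53.10°) = (56.55, 30.13). ZM ⟂ MJ; with |MJ| = 16.2 on the left of ZM, J = M + 16.2·(-0.7997, 0.6004) = (43.60, 39.86). Then |BJ| = |J − B| = 59.07.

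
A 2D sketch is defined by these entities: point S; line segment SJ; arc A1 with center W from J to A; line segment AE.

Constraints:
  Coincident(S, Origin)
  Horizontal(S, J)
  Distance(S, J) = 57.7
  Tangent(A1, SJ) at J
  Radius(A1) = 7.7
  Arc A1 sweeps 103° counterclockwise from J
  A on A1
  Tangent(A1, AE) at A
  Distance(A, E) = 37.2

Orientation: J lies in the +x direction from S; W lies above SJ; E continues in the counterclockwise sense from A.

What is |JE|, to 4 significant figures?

45.69

S is at the origin; S and J share the same y with |SJ| = 57.7 and J on the +x side, so J = (57.70, 0.000). The tangent condition forces WJ to be normal to SJ, so W = J + (0, 7.7) = (57.70, 7.700). On A1, J sits at bearing -90° from W; a 103° counterclockwise sweep puts A at bearing 13°, so A = W + 7.7·(cos 13°, sin 13°) = (65.20, 9.432). Tangency of A1 to AE means the radius WA is perpendicular to AE, so AE runs along (−sin 13°, cos 13°); with |AE| = 37.2, E = (56.83, 45.68). Then |JE| = |E − J| = 45.69.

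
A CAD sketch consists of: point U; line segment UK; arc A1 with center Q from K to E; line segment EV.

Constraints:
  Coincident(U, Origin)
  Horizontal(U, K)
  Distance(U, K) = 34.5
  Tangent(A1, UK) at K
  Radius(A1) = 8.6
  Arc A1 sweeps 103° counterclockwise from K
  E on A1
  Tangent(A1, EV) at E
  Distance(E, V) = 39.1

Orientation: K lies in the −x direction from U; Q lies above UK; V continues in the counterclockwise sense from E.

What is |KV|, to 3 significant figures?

48.6

U is at the origin; U and K share the same y with |UK| = 34.5 and K on the −x side, so K = (-34.5, 0.00). The tangent condition forces QK to be normal to UK, so Q = K + (0, 8.6) = (-34.5, 8.60). On A1, K sits at bearing -90° from Q; a 103° counterclockwise sweep puts E at bearing 13°, so E = Q + 8.6·(cos 13°, sin 13°) = (-26.1, 10.5). Tangency of A1 to EV means the radius QE is perpendicular to EV, so EV runs along (−sin 13°, cos 13°); with |EV| = 39.1, V = (-34.9, 48.6). Then |KV| = |V − K| = 48.6.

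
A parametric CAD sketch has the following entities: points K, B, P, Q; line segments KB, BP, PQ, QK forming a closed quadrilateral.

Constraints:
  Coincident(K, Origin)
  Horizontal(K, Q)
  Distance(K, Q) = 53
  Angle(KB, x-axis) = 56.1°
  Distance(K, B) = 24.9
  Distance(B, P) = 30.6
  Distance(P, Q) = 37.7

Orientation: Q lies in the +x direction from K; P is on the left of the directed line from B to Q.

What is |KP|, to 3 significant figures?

54.0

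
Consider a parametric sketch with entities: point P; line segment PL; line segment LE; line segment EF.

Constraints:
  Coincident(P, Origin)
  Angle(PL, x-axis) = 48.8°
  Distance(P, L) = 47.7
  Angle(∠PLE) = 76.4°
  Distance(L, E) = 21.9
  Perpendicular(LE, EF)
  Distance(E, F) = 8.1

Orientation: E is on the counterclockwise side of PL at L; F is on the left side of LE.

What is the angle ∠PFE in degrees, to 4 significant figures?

164.4°

P is at the origin; PL runs at 48.8° with length 47.7, so L = 47.7·(cos 48.8°, sin 48.8°) = (31.42, 35.89). ∠PLE = 76.4°, so LE runs at 48.8° + (180° − 76.4°) = 152.4° from the x-axis; with |LE| = 21.9, E = L + 21.9·(cos 152.4°, sin 152.4°) = (12.01, 46.04). LE ⟂ EF; with |EF| = 8.1 on the left of LE, F = E + 8.1·(-0.4633, -0.8862) = (8.259, 38.86). Then cos ∠PFE = FP·FE / (|FP||FE|), giving 164.4°.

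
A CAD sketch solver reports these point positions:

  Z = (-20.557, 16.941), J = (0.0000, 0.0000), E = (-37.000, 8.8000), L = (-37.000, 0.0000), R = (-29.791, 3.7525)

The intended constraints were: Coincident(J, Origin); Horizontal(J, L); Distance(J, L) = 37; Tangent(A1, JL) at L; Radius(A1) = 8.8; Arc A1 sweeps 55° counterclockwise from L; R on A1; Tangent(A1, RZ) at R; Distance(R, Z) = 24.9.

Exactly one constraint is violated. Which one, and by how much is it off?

Distance(R, Z) = 24.9 — off by 8.80.

J = (0.00, 0.00) ✓; J.y = 0.00, L.y = 0.00 ✓; |JL| = 37.00 ✓; ∠(EL, LJ) = 90.00° ✓; |EL| = 8.800 ✓; bearing(E→R) − bearing(E→L) = 55.00° ✓; |ER| = 8.800 ✓; ∠(ER, RZ) = 90.00° ✓; |RZ| = 16.10 ✗.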